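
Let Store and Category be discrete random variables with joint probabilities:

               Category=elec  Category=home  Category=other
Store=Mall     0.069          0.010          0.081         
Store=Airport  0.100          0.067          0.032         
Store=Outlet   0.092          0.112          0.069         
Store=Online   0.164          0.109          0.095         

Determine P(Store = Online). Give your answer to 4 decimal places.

P(Store=Online) = 0.164 + 0.109 + 0.095 = 0.368.

0.3680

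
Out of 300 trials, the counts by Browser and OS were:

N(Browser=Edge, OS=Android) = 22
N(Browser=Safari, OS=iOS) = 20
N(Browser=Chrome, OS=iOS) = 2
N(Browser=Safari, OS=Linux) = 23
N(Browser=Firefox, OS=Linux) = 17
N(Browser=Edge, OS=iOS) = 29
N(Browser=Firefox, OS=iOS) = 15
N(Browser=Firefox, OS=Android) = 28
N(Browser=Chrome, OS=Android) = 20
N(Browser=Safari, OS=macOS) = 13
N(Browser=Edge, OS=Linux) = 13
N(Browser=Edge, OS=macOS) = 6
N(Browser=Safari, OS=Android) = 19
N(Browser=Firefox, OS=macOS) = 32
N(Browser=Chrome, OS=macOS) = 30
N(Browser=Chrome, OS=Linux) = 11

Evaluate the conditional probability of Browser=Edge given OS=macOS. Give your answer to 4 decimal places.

Total with OS=macOS: 30 + 32 + 13 + 6 = 81.
P(Browser=Edge | OS=macOS) = 6/81 = 0.0741.

0.0741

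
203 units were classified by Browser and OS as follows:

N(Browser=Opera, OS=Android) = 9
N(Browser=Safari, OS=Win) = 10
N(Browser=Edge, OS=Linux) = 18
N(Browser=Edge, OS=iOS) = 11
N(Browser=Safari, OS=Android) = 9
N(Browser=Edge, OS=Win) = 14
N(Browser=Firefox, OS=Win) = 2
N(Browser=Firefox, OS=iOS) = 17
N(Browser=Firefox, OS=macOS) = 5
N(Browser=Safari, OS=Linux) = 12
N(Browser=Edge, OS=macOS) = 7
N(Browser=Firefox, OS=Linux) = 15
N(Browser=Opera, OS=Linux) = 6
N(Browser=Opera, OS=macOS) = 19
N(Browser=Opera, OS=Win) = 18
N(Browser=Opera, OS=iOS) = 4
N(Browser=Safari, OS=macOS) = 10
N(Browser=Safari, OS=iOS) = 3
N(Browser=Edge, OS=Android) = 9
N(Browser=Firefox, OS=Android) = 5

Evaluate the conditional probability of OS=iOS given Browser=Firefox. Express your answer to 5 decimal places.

0.38636

Total with Browser=Firefox: 2 + 5 + 15 + 17 + 5 = 44.
P(OS=iOS | Browser=Firefox) = 17/44 = 0.38636.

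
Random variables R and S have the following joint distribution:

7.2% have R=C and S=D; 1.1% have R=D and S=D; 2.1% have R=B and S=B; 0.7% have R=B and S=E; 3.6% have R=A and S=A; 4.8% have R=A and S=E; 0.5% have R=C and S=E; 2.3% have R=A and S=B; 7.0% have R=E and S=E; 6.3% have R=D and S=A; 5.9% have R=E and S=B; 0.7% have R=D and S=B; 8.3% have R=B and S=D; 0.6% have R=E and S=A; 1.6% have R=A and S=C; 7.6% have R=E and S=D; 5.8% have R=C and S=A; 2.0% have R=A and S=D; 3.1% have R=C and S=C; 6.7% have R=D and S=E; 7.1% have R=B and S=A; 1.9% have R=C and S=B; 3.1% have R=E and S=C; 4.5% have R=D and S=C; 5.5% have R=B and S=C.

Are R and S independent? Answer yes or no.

no

P(R=E) = 0.242 and P(S=A) = 0.234, so their product is 0.05663, but P(R=E, S=A) = 0.006. Since these differ, R and S are not independent.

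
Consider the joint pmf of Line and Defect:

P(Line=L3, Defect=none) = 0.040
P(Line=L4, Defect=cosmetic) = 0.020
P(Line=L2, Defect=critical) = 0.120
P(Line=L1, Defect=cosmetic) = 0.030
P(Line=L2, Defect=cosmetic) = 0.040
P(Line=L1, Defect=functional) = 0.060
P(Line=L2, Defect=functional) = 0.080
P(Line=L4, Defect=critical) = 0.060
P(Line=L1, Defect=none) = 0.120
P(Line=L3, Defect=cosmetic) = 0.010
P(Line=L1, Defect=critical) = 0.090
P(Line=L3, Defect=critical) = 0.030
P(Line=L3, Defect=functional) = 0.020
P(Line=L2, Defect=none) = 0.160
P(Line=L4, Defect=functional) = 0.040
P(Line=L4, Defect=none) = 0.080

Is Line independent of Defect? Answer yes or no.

Every cell satisfies P(Line,Defect) = P(Line)·P(Defect). For instance P(Line=L2) = 0.400, P(Defect=critical) = 0.300, and 0.400×0.300 = 0.120 matches the joint entry. So Line and Defect are independent.

yes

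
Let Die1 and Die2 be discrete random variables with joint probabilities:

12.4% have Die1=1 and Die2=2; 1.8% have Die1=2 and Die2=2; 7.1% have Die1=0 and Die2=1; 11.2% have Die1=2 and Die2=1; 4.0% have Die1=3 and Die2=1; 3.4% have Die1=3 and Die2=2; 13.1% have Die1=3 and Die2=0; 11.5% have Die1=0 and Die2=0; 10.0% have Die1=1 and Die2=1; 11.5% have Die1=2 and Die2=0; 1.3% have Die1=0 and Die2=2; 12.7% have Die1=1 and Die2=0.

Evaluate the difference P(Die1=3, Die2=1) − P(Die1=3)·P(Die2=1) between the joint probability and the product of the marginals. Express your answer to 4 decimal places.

P(Die1=3) = 0.131 + 0.040 + 0.034 = 0.205.
P(Die2=1) = 0.071 + 0.100 + 0.112 + 0.040 = 0.323.
P(Die1=3, Die2=1) − P(Die1=3)P(Die2=1) = 0.040 − 0.205×0.323 = -0.0262.

-0.0262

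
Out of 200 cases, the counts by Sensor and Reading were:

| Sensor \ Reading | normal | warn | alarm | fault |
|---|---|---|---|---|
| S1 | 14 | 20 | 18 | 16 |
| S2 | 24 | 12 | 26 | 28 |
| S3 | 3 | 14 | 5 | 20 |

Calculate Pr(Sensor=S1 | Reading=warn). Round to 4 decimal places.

0.4348

Total with Reading=warn: 20 + 12 + 14 = 46.
P(Sensor=S1 | Reading=warn) = 20/46 = 0.4348.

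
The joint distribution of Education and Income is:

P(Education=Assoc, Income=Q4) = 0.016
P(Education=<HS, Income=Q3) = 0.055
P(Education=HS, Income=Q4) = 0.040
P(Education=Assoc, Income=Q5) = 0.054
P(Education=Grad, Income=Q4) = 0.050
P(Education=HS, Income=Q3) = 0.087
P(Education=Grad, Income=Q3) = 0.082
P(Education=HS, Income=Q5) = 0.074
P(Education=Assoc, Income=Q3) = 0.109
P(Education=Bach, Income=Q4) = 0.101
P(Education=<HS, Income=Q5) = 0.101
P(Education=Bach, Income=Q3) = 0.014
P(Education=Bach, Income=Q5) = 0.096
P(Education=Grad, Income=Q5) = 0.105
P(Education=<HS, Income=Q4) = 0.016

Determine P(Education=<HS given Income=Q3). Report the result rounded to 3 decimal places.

P(Income=Q3) = 0.055 + 0.087 + 0.109 + 0.014 + 0.082 = 0.347.
P(Education=<HS | Income=Q3) = 0.055/0.347 = 0.159.

0.159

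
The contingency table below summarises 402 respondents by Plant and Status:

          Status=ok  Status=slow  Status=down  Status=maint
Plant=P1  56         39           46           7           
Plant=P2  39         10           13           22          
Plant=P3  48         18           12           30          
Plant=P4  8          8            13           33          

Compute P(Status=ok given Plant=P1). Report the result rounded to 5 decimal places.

0.37838

Total with Plant=P1: 56 + 39 + 46 + 7 = 148.
P(Status=ok | Plant=P1) = 56/148 = 0.37838.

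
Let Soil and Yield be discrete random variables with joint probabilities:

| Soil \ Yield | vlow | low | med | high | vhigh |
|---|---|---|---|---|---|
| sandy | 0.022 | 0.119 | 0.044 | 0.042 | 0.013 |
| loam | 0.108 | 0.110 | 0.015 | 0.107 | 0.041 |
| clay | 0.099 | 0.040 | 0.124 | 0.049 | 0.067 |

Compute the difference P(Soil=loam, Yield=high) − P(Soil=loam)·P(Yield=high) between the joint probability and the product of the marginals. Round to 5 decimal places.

0.03156

P(Soil=loam) = 0.108 + 0.110 + 0.015 + 0.107 + 0.041 = 0.381.
P(Yield=high) = 0.042 + 0.107 + 0.049 = 0.198.
P(Soil=loam, Yield=high) − P(Soil=loam)P(Yield=high) = 0.107 − 0.381×0.198 = 0.03156.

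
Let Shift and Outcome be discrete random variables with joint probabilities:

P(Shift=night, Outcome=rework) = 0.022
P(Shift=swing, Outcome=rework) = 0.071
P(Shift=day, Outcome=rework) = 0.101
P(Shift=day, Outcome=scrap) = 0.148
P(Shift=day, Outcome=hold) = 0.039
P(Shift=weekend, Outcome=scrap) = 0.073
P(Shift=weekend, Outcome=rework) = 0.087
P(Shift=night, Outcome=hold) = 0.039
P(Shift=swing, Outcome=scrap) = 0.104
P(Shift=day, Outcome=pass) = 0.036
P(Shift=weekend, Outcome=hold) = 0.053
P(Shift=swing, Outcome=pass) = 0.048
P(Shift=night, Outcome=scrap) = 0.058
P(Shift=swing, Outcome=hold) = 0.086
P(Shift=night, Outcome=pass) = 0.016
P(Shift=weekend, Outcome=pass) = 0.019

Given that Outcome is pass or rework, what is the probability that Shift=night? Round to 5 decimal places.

0.09500

P(Outcome=pass) = 0.036 + 0.048 + 0.016 + 0.019 = 0.119.
P(Outcome=rework) = 0.101 + 0.071 + 0.022 + 0.087 = 0.281.
P(Outcome ∈ {pass, rework}) = 0.119 + 0.281 = 0.400; P(Shift=night, Outcome ∈ {pass, rework}) = 0.016 + 0.022 = 0.038.
P(Shift=night | Outcome ∈ {pass, rework}) = 0.038/0.400 = 0.09500.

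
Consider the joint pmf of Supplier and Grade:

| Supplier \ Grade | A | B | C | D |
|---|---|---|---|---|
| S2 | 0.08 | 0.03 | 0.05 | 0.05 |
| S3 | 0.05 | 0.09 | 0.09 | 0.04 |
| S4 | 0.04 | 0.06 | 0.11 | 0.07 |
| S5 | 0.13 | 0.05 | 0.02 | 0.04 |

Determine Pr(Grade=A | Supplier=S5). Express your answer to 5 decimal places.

0.54167

P(Supplier=S5) = 0.13 + 0.05 + 0.02 + 0.04 = 0.24.
P(Grade=A | Supplier=S5) = 0.13/0.24 = 0.54167.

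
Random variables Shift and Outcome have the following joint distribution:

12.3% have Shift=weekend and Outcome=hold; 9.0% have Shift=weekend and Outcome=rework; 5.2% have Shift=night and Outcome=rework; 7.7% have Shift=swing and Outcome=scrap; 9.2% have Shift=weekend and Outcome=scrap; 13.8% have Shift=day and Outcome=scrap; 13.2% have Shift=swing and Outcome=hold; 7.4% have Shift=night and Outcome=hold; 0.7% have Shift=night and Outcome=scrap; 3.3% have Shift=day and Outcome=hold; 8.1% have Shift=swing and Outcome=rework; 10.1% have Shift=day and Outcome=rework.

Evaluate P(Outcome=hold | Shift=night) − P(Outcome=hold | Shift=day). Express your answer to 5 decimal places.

0.43507

P(Shift=night) = 0.052 + 0.007 + 0.074 = 0.133; P(Outcome=hold | Shift=night) = 0.074/0.133 = 0.556391.
P(Shift=day) = 0.101 + 0.138 + 0.033 = 0.272; P(Outcome=hold | Shift=day) = 0.033/0.272 = 0.121324.
Difference = 0.43507.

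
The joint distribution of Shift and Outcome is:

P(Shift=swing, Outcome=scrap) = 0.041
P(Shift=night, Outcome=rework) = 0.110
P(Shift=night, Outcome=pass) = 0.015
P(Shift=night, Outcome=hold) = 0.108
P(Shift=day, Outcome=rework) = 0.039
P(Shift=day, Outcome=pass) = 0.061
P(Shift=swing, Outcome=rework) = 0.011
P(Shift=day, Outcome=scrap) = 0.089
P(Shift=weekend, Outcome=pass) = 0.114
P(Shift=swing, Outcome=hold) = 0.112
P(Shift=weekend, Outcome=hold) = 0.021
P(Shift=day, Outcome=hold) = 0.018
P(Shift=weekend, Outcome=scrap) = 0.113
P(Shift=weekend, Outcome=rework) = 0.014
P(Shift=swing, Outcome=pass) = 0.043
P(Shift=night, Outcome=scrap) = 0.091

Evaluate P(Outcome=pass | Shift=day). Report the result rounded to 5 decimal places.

0.29469

P(Shift=day) = 0.061 + 0.039 + 0.089 + 0.018 = 0.207.
P(Outcome=pass | Shift=day) = 0.061/0.207 = 0.29469.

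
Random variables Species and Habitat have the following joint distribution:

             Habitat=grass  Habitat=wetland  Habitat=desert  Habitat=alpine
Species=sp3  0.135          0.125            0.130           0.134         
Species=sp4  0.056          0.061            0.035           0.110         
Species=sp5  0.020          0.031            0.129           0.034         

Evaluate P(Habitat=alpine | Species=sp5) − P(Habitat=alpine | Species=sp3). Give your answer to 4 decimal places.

P(Species=sp5) = 0.020 + 0.031 + 0.129 + 0.034 = 0.214; P(Habitat=alpine | Species=sp5) = 0.034/0.214 = 0.15888.
P(Species=sp3) = 0.135 + 0.125 + 0.130 + 0.134 = 0.524; P(Habitat=alpine | Species=sp3) = 0.134/0.524 = 0.25573.
Difference = -0.0968.

-0.0968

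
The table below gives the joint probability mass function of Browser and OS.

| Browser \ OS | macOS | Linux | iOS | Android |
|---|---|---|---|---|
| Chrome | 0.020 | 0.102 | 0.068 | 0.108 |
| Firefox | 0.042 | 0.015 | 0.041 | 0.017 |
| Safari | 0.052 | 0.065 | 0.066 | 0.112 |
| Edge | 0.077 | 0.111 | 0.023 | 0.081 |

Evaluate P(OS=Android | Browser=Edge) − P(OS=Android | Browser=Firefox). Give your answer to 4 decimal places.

P(Browser=Edge) = 0.077 + 0.111 + 0.023 + 0.081 = 0.292; P(OS=Android | Browser=Edge) = 0.081/0.292 = 0.27740.
P(Browser=Firefox) = 0.042 + 0.015 + 0.041 + 0.017 = 0.115; P(OS=Android | Browser=Firefox) = 0.017/0.115 = 0.14783.
Difference = 0.1296.

0.1296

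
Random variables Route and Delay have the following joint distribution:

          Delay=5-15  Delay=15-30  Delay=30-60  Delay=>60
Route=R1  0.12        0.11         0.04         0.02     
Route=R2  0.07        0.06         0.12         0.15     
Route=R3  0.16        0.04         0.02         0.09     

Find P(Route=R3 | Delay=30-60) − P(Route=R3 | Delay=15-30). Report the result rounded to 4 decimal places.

P(Delay=30-60) = 0.04 + 0.12 + 0.02 = 0.18; P(Route=R3 | Delay=30-60) = 0.02/0.18 = 0.11111.
P(Delay=15-30) = 0.11 + 0.06 + 0.04 = 0.21; P(Route=R3 | Delay=15-30) = 0.04/0.21 = 0.19048.
Difference = -0.0794.

-0.0794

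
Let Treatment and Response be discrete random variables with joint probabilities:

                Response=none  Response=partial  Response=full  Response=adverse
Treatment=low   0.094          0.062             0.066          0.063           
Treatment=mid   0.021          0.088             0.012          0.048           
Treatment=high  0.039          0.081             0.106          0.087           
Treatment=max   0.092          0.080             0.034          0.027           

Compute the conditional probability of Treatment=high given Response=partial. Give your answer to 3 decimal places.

0.260

P(Response=partial) = 0.062 + 0.088 + 0.081 + 0.080 = 0.311.
P(Treatment=high | Response=partial) = 0.081/0.311 = 0.260.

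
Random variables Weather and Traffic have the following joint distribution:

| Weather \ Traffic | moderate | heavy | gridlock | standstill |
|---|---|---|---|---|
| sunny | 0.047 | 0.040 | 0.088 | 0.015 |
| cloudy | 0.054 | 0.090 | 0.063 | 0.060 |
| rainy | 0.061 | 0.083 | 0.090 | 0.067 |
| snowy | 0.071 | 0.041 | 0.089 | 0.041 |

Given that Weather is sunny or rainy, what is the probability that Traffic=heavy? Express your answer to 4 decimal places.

0.2505

P(Weather=sunny) = 0.047 + 0.040 + 0.088 + 0.015 = 0.190.
P(Weather=rainy) = 0.061 + 0.083 + 0.090 + 0.067 = 0.301.
P(Weather ∈ {sunny, rainy}) = 0.190 + 0.301 = 0.491; P(Traffic=heavy, Weather ∈ {sunny, rainy}) = 0.040 + 0.083 = 0.123.
P(Traffic=heavy | Weather ∈ {sunny, rainy}) = 0.123/0.491 = 0.2505.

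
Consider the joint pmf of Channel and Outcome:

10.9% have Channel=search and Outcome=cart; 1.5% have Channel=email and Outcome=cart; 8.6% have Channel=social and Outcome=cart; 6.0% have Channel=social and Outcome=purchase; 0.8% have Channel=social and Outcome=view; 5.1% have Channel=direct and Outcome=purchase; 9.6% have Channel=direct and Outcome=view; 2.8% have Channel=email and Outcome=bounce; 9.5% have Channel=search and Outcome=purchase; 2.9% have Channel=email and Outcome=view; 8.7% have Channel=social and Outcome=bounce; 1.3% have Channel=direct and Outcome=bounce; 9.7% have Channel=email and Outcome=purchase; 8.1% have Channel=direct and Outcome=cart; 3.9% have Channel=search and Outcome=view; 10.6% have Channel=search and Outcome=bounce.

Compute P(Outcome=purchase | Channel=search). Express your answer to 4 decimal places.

P(Channel=search) = 0.106 + 0.039 + 0.109 + 0.095 = 0.349.
P(Outcome=purchase | Channel=search) = 0.095/0.349 = 0.2722.

0.2722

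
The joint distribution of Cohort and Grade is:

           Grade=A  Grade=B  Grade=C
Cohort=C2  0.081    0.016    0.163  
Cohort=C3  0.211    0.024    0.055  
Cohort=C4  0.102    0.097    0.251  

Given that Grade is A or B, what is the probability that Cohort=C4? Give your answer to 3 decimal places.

P(Grade=A) = 0.081 + 0.211 + 0.102 = 0.394.
P(Grade=B) = 0.016 + 0.024 + 0.097 = 0.137.
P(Grade ∈ {A, B}) = 0.394 + 0.137 = 0.531; P(Cohort=C4, Grade ∈ {A, B}) = 0.102 + 0.097 = 0.199.
P(Cohort=C4 | Grade ∈ {A, B}) = 0.199/0.531 = 0.375.

0.375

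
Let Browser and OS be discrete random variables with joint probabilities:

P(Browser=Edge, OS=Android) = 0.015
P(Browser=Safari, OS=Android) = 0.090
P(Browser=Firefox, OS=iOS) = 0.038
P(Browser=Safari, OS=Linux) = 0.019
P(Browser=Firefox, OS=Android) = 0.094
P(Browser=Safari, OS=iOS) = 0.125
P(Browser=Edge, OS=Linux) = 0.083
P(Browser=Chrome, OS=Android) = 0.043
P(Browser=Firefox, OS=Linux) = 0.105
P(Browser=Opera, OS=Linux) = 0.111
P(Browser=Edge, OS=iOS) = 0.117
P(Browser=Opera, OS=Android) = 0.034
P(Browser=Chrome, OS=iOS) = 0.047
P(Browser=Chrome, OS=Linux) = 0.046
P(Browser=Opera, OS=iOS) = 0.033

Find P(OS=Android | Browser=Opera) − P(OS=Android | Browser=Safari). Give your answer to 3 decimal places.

P(Browser=Opera) = 0.111 + 0.033 + 0.034 = 0.178; P(OS=Android | Browser=Opera) = 0.034/0.178 = 0.1910.
P(Browser=Safari) = 0.019 + 0.125 + 0.090 = 0.234; P(OS=Android | Browser=Safari) = 0.090/0.234 = 0.3846.
Difference = -0.194.

-0.194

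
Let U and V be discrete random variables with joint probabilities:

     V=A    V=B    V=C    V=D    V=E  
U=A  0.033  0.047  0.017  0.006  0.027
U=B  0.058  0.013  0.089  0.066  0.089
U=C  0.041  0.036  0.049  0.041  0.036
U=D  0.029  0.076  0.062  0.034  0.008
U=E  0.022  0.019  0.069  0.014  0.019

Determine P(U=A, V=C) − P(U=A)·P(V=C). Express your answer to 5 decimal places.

-0.02018

P(U=A) = 0.033 + 0.047 + 0.017 + 0.006 + 0.027 = 0.130.
P(V=C) = 0.017 + 0.089 + 0.049 + 0.062 + 0.069 = 0.286.
P(U=A, V=C) − P(U=A)P(V=C) = 0.017 − 0.130×0.286 = -0.02018.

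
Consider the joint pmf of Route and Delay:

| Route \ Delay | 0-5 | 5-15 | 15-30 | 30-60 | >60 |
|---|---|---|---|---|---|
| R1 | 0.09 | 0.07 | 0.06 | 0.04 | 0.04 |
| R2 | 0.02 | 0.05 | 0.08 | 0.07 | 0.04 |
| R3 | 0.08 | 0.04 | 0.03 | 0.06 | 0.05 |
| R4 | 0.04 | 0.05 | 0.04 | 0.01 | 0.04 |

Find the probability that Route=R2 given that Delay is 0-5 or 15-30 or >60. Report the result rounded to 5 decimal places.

0.22951

P(Delay=0-5) = 0.09 + 0.02 + 0.08 + 0.04 = 0.23.
P(Delay=15-30) = 0.06 + 0.08 + 0.03 + 0.04 = 0.21.
P(Delay=>60) = 0.04 + 0.04 + 0.05 + 0.04 = 0.17.
P(Delay ∈ {0-5, 15-30, >60}) = 0.23 + 0.21 + 0.17 = 0.61; P(Route=R2, Delay ∈ {0-5, 15-30, >60}) = 0.02 + 0.08 + 0.04 = 0.14.
P(Route=R2 | Delay ∈ {0-5, 15-30, >60}) = 0.14/0.61 = 0.22951.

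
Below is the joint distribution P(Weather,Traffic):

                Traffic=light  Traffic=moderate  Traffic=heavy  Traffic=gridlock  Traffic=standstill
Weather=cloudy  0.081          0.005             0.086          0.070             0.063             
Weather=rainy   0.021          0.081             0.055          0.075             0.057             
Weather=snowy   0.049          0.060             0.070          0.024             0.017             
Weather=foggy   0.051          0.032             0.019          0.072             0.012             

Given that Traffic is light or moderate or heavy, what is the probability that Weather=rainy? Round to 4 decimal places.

0.2574

P(Traffic=light) = 0.081 + 0.021 + 0.049 + 0.051 = 0.202.
P(Traffic=moderate) = 0.005 + 0.081 + 0.060 + 0.032 = 0.178.
P(Traffic=heavy) = 0.086 + 0.055 + 0.070 + 0.019 = 0.230.
P(Traffic ∈ {light, moderate, heavy}) = 0.202 + 0.178 + 0.230 = 0.610; P(Weather=rainy, Traffic ∈ {light, moderate, heavy}) = 0.021 + 0.081 + 0.055 = 0.157.
P(Weather=rainy | Traffic ∈ {light, moderate, heavy}) = 0.157/0.610 = 0.2574.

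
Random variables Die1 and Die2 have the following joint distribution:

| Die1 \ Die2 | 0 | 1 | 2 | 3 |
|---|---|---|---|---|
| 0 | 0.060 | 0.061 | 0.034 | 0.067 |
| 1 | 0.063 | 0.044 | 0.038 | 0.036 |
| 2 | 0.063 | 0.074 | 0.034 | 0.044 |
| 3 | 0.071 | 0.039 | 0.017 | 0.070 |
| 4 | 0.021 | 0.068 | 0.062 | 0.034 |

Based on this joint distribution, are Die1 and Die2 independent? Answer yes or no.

no

P(Die1=4) = 0.185 and P(Die2=0) = 0.278, so their product is 0.05143, but P(Die1=4, Die2=0) = 0.021. Since these differ, Die1 and Die2 are not independent.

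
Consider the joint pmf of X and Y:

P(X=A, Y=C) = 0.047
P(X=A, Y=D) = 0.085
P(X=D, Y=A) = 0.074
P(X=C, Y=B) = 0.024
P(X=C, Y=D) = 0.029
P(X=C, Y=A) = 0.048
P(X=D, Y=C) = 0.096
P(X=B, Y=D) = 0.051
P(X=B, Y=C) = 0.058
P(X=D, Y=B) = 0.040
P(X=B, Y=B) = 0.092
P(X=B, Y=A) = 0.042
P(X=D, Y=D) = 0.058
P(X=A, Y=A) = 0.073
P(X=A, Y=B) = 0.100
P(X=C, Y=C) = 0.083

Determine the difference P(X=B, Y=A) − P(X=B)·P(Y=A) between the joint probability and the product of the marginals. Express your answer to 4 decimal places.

P(X=B) = 0.042 + 0.092 + 0.058 + 0.051 = 0.243.
P(Y=A) = 0.073 + 0.042 + 0.048 + 0.074 = 0.237.
P(X=B, Y=A) − P(X=B)P(Y=A) = 0.042 − 0.243×0.237 = -0.0156.

-0.0156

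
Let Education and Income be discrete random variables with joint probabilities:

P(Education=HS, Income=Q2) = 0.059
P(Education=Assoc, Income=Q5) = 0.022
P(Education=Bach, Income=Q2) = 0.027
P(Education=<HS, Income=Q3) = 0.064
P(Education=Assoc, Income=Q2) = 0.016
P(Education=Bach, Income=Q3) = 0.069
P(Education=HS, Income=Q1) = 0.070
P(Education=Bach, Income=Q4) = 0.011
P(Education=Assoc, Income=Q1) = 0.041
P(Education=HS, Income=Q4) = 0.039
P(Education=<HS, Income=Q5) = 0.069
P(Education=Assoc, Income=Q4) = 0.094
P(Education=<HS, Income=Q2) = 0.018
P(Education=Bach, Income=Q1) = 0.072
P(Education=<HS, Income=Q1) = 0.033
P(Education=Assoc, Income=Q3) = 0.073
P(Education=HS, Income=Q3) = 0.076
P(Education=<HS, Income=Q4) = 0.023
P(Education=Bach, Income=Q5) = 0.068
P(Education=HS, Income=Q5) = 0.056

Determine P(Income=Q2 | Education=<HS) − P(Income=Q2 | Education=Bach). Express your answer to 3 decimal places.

-0.022

P(Education=<HS) = 0.033 + 0.018 + 0.064 + 0.023 + 0.069 = 0.207; P(Income=Q2 | Education=<HS) = 0.018/0.207 = 0.0870.
P(Education=Bach) = 0.072 + 0.027 + 0.069 + 0.011 + 0.068 = 0.247; P(Income=Q2 | Education=Bach) = 0.027/0.247 = 0.1093.
Difference = -0.022.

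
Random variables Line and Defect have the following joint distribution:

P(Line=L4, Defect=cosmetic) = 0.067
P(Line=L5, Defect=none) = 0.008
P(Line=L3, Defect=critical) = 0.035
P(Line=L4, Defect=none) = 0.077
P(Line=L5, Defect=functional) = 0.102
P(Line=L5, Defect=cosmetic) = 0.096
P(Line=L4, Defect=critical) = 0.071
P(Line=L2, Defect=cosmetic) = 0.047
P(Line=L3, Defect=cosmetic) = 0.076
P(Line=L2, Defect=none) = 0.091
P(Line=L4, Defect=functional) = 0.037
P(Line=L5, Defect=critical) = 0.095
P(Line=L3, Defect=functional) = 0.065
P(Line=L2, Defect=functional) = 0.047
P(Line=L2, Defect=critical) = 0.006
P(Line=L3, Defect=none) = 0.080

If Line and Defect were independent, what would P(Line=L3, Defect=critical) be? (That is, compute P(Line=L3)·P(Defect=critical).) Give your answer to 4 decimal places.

0.0530

P(Line=L3) = 0.080 + 0.076 + 0.065 + 0.035 = 0.256.
P(Defect=critical) = 0.006 + 0.035 + 0.071 + 0.095 = 0.207.
Product: 0.256 × 0.207 = 0.0530.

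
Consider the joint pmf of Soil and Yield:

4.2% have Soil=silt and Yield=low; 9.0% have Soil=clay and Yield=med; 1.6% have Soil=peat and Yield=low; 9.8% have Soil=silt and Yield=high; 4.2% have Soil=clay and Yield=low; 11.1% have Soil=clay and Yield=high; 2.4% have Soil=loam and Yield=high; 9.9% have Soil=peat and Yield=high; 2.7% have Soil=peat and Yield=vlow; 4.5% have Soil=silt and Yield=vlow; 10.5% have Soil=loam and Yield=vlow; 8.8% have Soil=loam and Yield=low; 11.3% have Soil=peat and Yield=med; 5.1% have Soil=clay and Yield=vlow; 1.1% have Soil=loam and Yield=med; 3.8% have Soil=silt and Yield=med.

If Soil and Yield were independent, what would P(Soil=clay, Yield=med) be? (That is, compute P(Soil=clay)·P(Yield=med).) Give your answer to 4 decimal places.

P(Soil=clay) = 0.051 + 0.042 + 0.090 + 0.111 = 0.294.
P(Yield=med) = 0.011 + 0.090 + 0.038 + 0.113 = 0.252.
Product: 0.294 × 0.252 = 0.0741.

0.0741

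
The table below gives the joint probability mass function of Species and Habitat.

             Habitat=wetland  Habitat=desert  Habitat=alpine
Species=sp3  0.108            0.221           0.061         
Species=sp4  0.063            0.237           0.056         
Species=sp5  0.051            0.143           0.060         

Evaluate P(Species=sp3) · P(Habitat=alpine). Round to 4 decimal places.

P(Species=sp3) = 0.108 + 0.221 + 0.061 = 0.390.
P(Habitat=alpine) = 0.061 + 0.056 + 0.060 = 0.177.
Product: 0.390 × 0.177 = 0.0690.

0.0690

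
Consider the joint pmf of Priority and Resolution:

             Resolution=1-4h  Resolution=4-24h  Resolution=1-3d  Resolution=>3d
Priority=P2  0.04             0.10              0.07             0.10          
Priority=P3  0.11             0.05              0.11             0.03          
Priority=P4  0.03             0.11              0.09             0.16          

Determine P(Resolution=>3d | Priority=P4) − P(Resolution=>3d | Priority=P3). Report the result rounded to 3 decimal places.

0.310

P(Priority=P4) = 0.03 + 0.11 + 0.09 + 0.16 = 0.39; P(Resolution=>3d | Priority=P4) = 0.16/0.39 = 0.4103.
P(Priority=P3) = 0.11 + 0.05 + 0.11 + 0.03 = 0.30; P(Resolution=>3d | Priority=P3) = 0.03/0.30 = 0.1000.
Difference = 0.310.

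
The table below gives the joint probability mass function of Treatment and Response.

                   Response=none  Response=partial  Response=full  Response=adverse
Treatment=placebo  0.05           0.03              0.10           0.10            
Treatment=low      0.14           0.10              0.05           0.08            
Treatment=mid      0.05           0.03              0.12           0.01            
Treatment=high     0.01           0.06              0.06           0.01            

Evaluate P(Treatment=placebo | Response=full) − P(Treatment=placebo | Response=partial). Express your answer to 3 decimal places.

P(Response=full) = 0.10 + 0.05 + 0.12 + 0.06 = 0.33; P(Treatment=placebo | Response=full) = 0.10/0.33 = 0.3030.
P(Response=partial) = 0.03 + 0.10 + 0.03 + 0.06 = 0.22; P(Treatment=placebo | Response=partial) = 0.03/0.22 = 0.1364.
Difference = 0.167.

0.167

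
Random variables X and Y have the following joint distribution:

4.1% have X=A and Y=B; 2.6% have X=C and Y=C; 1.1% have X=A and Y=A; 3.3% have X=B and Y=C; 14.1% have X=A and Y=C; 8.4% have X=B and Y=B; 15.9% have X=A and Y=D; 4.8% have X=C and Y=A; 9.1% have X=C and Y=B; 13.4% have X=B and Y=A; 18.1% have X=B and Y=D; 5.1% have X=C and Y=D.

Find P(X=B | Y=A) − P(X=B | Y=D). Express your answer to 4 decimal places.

0.2314

P(Y=A) = 0.011 + 0.134 + 0.048 = 0.193; P(X=B | Y=A) = 0.134/0.193 = 0.69430.
P(Y=D) = 0.159 + 0.181 + 0.051 = 0.391; P(X=B | Y=D) = 0.181/0.391 = 0.46292.
Difference = 0.2314.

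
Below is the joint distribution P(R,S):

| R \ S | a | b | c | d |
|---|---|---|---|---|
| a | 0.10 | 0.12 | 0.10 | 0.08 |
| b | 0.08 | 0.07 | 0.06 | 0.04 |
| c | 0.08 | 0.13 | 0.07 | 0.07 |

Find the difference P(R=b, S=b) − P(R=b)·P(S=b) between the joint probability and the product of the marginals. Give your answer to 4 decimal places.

P(R=b) = 0.08 + 0.07 + 0.06 + 0.04 = 0.25.
P(S=b) = 0.12 + 0.07 + 0.13 = 0.32.
P(R=b, S=b) − P(R=b)P(S=b) = 0.07 − 0.25×0.32 = -0.0100.

-0.0100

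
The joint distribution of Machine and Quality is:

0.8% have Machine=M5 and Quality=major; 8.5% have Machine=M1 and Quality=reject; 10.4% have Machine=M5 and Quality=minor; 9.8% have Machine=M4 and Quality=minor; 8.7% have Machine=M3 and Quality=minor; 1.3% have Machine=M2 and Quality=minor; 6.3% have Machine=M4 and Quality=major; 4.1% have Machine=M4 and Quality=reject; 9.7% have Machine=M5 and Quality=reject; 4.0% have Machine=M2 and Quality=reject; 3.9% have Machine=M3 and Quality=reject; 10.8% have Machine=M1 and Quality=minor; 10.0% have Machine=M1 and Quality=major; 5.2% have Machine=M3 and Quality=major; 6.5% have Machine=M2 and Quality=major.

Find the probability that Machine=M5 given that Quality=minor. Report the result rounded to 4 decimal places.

P(Quality=minor) = 0.108 + 0.013 + 0.087 + 0.098 + 0.104 = 0.410.
P(Machine=M5 | Quality=minor) = 0.104/0.410 = 0.2537.

0.2537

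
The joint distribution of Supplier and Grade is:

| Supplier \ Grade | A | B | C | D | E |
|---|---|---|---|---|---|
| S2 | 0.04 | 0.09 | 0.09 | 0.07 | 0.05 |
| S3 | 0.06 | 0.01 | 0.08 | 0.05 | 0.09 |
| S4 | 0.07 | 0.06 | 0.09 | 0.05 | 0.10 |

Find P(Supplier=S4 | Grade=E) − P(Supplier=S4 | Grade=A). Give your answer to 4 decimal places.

0.0049

P(Grade=E) = 0.05 + 0.09 + 0.10 = 0.24; P(Supplier=S4 | Grade=E) = 0.10/0.24 = 0.41667.
P(Grade=A) = 0.04 + 0.06 + 0.07 = 0.17; P(Supplier=S4 | Grade=A) = 0.07/0.17 = 0.41176.
Difference = 0.0049.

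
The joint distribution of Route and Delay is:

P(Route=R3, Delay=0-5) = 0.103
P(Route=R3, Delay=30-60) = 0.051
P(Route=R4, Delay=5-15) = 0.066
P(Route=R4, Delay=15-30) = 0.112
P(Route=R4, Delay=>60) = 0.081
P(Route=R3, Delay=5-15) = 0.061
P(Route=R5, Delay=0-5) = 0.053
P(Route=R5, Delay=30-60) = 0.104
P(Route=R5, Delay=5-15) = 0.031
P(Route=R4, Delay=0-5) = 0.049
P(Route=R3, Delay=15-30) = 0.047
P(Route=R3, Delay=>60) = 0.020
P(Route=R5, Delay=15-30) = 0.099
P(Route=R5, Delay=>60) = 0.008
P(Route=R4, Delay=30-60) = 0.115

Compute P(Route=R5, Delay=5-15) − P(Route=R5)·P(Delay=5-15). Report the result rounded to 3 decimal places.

-0.016

P(Route=R5) = 0.053 + 0.031 + 0.099 + 0.104 + 0.008 = 0.295.
P(Delay=5-15) = 0.061 + 0.066 + 0.031 = 0.158.
P(Route=R5, Delay=5-15) − P(Route=R5)P(Delay=5-15) = 0.031 − 0.295×0.158 = -0.016.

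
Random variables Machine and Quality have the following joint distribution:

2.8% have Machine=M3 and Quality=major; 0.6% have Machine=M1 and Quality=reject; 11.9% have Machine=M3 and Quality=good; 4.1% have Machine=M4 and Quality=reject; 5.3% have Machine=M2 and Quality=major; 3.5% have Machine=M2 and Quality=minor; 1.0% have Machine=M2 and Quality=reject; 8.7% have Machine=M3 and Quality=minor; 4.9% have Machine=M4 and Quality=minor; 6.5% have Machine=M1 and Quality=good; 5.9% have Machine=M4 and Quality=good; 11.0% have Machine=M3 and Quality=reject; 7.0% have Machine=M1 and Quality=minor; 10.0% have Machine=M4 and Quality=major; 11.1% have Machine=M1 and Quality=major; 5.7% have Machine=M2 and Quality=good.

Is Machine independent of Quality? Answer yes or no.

no

P(Machine=M3) = 0.344 and P(Quality=major) = 0.292, so their product is 0.10045, but P(Machine=M3, Quality=major) = 0.028. Since these differ, Machine and Quality are not independent.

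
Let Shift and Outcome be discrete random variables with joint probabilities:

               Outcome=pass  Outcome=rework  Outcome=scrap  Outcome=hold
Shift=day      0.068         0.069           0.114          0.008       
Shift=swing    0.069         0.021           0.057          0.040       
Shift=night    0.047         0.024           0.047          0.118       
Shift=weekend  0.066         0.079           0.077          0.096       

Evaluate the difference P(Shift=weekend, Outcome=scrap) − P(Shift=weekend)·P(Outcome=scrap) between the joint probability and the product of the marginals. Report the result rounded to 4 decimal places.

-0.0168

P(Shift=weekend) = 0.066 + 0.079 + 0.077 + 0.096 = 0.318.
P(Outcome=scrap) = 0.114 + 0.057 + 0.047 + 0.077 = 0.295.
P(Shift=weekend, Outcome=scrap) − P(Shift=weekend)P(Outcome=scrap) = 0.077 − 0.318×0.295 = -0.0168.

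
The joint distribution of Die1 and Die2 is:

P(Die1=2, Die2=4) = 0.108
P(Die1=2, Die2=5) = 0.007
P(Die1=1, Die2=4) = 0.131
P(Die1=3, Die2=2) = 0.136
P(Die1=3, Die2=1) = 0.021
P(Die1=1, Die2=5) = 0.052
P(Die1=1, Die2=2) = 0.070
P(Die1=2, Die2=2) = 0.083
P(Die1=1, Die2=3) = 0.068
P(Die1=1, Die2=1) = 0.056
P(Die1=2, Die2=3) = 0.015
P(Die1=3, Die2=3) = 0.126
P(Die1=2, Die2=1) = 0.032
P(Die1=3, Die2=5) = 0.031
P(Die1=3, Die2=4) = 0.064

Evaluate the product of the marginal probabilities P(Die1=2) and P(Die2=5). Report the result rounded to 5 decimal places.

P(Die1=2) = 0.032 + 0.083 + 0.015 + 0.108 + 0.007 = 0.245.
P(Die2=5) = 0.052 + 0.007 + 0.031 = 0.090.
Product: 0.245 × 0.090 = 0.02205.

0.02205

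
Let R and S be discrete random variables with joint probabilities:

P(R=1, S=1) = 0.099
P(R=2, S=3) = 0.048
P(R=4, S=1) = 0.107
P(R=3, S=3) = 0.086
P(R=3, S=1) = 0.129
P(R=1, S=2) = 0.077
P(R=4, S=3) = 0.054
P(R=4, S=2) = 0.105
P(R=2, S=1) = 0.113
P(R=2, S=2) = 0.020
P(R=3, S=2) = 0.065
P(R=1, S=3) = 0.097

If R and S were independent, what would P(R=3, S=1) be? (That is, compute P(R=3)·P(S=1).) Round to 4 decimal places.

0.1254

P(R=3) = 0.129 + 0.065 + 0.086 = 0.280.
P(S=1) = 0.099 + 0.113 + 0.129 + 0.107 = 0.448.
Product: 0.280 × 0.448 = 0.1254.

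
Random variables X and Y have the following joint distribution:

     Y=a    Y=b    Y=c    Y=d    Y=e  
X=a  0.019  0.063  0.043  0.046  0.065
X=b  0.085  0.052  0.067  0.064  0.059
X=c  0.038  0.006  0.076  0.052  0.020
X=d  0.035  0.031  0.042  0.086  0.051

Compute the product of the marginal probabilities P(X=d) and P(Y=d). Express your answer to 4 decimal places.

P(X=d) = 0.035 + 0.031 + 0.042 + 0.086 + 0.051 = 0.245.
P(Y=d) = 0.046 + 0.064 + 0.052 + 0.086 = 0.248.
Product: 0.245 × 0.248 = 0.0608.

0.0608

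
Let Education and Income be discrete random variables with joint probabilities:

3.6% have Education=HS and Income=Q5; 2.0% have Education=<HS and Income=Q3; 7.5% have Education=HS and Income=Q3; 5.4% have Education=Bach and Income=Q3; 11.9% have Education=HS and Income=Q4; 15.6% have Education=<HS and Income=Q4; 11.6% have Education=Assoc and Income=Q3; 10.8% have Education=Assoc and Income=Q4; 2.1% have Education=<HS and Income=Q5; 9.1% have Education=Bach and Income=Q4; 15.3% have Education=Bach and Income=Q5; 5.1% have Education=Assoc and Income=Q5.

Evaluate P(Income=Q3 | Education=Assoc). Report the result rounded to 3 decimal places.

0.422

P(Education=Assoc) = 0.116 + 0.108 + 0.051 = 0.275.
P(Income=Q3 | Education=Assoc) = 0.116/0.275 = 0.422.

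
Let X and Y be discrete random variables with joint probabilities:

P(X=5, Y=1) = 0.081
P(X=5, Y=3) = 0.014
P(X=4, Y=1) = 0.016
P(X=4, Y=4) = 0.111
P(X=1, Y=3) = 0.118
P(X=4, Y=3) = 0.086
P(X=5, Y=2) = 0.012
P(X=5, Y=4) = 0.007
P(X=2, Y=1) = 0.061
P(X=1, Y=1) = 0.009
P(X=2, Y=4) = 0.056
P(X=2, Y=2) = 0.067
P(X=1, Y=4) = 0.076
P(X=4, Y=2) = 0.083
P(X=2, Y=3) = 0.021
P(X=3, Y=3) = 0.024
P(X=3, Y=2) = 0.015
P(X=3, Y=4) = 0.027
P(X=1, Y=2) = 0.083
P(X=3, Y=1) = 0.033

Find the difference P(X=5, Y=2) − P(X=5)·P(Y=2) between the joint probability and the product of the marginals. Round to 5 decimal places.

P(X=5) = 0.081 + 0.012 + 0.014 + 0.007 = 0.114.
P(Y=2) = 0.083 + 0.067 + 0.015 + 0.083 + 0.012 = 0.260.
P(X=5, Y=2) − P(X=5)P(Y=2) = 0.012 − 0.114×0.260 = -0.01764.

-0.01764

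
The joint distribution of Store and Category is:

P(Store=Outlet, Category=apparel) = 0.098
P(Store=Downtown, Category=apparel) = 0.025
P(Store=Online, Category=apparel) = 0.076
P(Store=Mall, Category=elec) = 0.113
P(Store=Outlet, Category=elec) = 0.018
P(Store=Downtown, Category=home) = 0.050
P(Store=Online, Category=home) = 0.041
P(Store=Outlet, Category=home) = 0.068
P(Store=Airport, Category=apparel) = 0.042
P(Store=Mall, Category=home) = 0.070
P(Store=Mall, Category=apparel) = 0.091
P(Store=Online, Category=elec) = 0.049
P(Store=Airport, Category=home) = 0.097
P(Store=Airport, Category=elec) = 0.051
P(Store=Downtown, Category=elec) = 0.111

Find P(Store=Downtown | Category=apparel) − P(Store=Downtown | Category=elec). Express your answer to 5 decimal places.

P(Category=apparel) = 0.025 + 0.091 + 0.042 + 0.098 + 0.076 = 0.332; P(Store=Downtown | Category=apparel) = 0.025/0.332 = 0.075301.
P(Category=elec) = 0.111 + 0.113 + 0.051 + 0.018 + 0.049 = 0.342; P(Store=Downtown | Category=elec) = 0.111/0.342 = 0.324561.
Difference = -0.24926.

-0.24926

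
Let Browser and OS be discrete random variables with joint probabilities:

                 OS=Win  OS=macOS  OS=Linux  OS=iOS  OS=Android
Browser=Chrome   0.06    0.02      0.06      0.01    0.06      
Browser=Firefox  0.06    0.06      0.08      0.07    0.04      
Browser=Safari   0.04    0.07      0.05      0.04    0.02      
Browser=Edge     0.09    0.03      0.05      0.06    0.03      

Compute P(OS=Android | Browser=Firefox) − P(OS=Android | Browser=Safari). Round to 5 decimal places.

0.03812

P(Browser=Firefox) = 0.06 + 0.06 + 0.08 + 0.07 + 0.04 = 0.31; P(OS=Android | Browser=Firefox) = 0.04/0.31 = 0.129032.
P(Browser=Safari) = 0.04 + 0.07 + 0.05 + 0.04 + 0.02 = 0.22; P(OS=Android | Browser=Safari) = 0.02/0.22 = 0.090909.
Difference = 0.03812.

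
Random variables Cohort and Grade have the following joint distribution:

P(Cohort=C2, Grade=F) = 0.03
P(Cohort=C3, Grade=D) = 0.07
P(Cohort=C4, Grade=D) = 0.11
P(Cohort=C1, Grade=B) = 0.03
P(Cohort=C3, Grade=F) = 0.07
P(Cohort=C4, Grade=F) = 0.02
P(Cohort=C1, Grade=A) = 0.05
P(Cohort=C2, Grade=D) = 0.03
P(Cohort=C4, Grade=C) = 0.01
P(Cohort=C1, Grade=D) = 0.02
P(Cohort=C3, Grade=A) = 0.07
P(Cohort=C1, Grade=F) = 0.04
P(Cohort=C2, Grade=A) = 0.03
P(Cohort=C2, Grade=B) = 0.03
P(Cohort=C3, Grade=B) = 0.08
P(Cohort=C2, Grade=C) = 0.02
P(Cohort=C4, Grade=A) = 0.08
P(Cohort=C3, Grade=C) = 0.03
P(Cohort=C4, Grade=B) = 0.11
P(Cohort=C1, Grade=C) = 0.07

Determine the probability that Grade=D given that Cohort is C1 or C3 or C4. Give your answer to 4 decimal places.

P(Cohort=C1) = 0.05 + 0.03 + 0.07 + 0.02 + 0.04 = 0.21.
P(Cohort=C3) = 0.07 + 0.08 + 0.03 + 0.07 + 0.07 = 0.32.
P(Cohort=C4) = 0.08 + 0.11 + 0.01 + 0.11 + 0.02 = 0.33.
P(Cohort ∈ {C1, C3, C4}) = 0.21 + 0.32 + 0.33 = 0.86; P(Grade=D, Cohort ∈ {C1, C3, C4}) = 0.02 + 0.07 + 0.11 = 0.20.
P(Grade=D | Cohort ∈ {C1, C3, C4}) = 0.20/0.86 = 0.2326.

0.2326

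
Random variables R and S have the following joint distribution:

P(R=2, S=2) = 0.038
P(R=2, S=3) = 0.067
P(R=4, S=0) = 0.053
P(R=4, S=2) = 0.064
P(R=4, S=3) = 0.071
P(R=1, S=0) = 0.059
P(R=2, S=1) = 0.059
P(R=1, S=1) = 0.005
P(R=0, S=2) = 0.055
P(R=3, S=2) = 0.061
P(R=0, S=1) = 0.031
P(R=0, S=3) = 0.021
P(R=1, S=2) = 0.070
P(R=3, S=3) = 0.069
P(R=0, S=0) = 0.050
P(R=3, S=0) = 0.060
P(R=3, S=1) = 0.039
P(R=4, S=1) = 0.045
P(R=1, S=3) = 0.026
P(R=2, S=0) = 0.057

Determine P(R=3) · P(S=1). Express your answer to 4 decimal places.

P(R=3) = 0.060 + 0.039 + 0.061 + 0.069 = 0.229.
P(S=1) = 0.031 + 0.005 + 0.059 + 0.039 + 0.045 = 0.179.
Product: 0.229 × 0.179 = 0.0410.

0.0410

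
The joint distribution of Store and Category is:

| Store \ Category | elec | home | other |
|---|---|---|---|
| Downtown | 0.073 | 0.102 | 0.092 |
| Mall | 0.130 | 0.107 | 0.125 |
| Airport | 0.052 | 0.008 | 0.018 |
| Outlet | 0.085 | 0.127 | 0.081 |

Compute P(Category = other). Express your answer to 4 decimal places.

0.3160

P(Category=other) = 0.092 + 0.125 + 0.018 + 0.081 = 0.316.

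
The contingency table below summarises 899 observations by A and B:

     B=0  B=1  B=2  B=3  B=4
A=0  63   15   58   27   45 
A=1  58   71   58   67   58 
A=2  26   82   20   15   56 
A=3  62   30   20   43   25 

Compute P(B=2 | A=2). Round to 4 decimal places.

0.1005

Total with A=2: 26 + 82 + 20 + 15 + 56 = 199.
P(B=2 | A=2) = 20/199 = 0.1005.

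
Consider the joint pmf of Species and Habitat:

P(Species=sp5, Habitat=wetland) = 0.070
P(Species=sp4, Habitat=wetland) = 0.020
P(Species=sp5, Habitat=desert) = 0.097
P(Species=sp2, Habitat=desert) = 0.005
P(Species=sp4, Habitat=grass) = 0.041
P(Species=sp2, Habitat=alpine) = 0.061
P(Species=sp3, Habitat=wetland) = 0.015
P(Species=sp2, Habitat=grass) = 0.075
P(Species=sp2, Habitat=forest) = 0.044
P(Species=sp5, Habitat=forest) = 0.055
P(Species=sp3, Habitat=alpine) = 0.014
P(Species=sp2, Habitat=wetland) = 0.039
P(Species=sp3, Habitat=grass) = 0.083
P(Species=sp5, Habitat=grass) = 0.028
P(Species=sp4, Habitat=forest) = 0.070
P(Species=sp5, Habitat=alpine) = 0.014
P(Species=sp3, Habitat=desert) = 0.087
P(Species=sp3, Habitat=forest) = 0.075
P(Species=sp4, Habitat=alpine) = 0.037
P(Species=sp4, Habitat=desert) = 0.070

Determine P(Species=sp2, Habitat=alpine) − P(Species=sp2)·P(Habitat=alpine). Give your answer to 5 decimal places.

0.03278

P(Species=sp2) = 0.044 + 0.075 + 0.039 + 0.005 + 0.061 = 0.224.
P(Habitat=alpine) = 0.061 + 0.014 + 0.037 + 0.014 = 0.126.
P(Species=sp2, Habitat=alpine) − P(Species=sp2)P(Habitat=alpine) = 0.061 − 0.224×0.126 = 0.03278.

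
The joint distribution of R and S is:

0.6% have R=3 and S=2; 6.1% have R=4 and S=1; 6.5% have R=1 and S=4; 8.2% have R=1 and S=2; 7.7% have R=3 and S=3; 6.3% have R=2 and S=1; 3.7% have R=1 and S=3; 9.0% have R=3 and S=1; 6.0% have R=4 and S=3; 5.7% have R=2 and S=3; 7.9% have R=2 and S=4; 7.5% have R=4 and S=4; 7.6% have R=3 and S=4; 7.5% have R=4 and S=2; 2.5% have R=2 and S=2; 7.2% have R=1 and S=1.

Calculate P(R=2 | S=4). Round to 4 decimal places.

0.2678

P(S=4) = 0.065 + 0.079 + 0.076 + 0.075 = 0.295.
P(R=2 | S=4) = 0.079/0.295 = 0.2678.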